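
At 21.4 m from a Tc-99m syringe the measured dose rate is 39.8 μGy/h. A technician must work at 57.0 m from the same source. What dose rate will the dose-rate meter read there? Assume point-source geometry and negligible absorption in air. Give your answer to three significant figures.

5.61 μGy/h

By the inverse-square law, scaling from 21.4 m to 57.0 m:
(21.4/57.0)² = 0.1410, so 39.8 × 0.1410 = 5.612 μGy/h.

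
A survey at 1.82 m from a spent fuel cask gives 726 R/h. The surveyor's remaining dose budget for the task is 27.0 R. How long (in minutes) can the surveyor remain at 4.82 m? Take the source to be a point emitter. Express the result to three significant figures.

Intensity scales as (d₁/d₂)², so rate at 4.82 m:
(1.82/4.82)² = 0.1426, so 726 × 0.1426 = 103.5 R/h.
Stay time = 27.0 R ÷ 103.5 R/h = 0.2609 h = 15.65 min.

15.7 min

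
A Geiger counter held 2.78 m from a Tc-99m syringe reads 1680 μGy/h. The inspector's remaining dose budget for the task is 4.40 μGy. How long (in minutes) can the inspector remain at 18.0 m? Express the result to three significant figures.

6.59 min

Intensity scales as (d₁/d₂)², so rate at 18.0 m:
(2.78/18.0)² = 0.02385, so 1680 × 0.02385 = 40.07 μGy/h.
Stay time = 4.40 μGy ÷ 40.07 μGy/h = 0.1098 h = 6.588 min.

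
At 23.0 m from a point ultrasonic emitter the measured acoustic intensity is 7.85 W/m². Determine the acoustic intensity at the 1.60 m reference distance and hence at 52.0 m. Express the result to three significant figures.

1620 W/m²; 1.54 W/m²

By the inverse-square law,
At 1.60 m: 7.85 × (23.0/1.60)² = 7.85 × 206.6 = 1622 W/m²
At 52.0 m: 1622 × (1.60/52.0)² = 1622 × 0.0009467 = 1.536 W/m².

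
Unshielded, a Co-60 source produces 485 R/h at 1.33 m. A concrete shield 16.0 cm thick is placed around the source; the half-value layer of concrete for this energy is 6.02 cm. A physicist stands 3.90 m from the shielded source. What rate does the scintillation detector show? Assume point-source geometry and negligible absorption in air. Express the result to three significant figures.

Distance alone: (1.33/3.90)² = 0.1163, so 485 × 0.1163 = 56.41 R/h.
Shield: 16.0/6.02 = 2.658 half-value layers → attenuation 2^(−2.658) = 0.1584.
Combined: 56.41 × 0.1584 = 8.935 R/h.

8.94 R/h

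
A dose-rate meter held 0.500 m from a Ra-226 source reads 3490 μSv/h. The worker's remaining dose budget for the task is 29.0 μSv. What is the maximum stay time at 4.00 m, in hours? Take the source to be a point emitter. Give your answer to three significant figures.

0.532 h

By the inverse-square law, rate at 4.00 m:
(0.500/4.00)² = 0.01562, so 3490 × 0.01562 = 54.51 μSv/h.
Stay time = 29.0 μSv ÷ 54.51 μSv/h = 0.5320 h.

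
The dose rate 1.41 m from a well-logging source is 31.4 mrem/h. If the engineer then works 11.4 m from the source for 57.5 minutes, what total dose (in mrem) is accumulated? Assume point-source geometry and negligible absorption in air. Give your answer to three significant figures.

Using I₁d₁² = I₂d₂², rate at 11.4 m:
(1.41/11.4)² = 0.01530, so 31.4 × 0.01530 = 0.4804 mrem/h.
Dose = rate × time = 0.4804 mrem/h × 0.9583 h = 0.4604 mrem.

0.460 mrem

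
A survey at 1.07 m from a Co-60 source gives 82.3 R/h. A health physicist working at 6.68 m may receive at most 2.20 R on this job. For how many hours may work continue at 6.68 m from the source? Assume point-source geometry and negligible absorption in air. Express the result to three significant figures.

Using I₁d₁² = I₂d₂², rate at 6.68 m:
(1.07/6.68)² = 0.02566, so 82.3 × 0.02566 = 2.112 R/h.
Stay time = 2.20 R ÷ 2.112 R/h = 1.042 h.

1.04 h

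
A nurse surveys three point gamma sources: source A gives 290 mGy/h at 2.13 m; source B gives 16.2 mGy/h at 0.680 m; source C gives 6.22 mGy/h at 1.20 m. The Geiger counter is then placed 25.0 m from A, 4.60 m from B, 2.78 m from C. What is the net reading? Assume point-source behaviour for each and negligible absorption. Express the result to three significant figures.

Each source contributes Iᵢ·(dᵢ/rᵢ)²; contributions add.
A: 290 × (2.13/25.0)² = 2.105 mGy/h
B: 16.2 × (0.680/4.60)² = 0.3540 mGy/h
C: 6.22 × (1.20/2.78)² = 1.159 mGy/h
Total = 2.105 + 0.3540 + 1.159 = 3.618 mGy/h.

3.62 mGy/h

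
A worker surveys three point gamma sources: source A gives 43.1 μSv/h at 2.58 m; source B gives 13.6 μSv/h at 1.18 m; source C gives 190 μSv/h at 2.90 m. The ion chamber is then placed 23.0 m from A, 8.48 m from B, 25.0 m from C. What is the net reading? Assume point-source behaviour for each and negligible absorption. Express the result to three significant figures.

3.36 μSv/h

Each source contributes Iᵢ·(dᵢ/rᵢ)²; contributions add.
A: 43.1 × (2.58/23.0)² = 0.5423 μSv/h
B: 13.6 × (1.18/8.48)² = 0.2633 μSv/h
C: 190 × (2.90/25.0)² = 2.557 μSv/h
Total = 0.5423 + 0.2633 + 2.557 = 3.363 μSv/h.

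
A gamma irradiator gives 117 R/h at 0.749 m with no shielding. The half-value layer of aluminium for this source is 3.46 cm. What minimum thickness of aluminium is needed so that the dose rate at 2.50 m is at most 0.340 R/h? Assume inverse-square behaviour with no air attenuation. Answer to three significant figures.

At 2.50 m, distance alone gives (0.749/2.50)² = 0.08976, so 117 × 0.08976 = 10.50 R/h.
Further attenuation needed: 10.50/0.340 = 30.88.
n = log₂(30.88) = 4.949 half-value layers.
Thickness = 4.949 × 3.46 cm = 17.12 cm.

17.1 cm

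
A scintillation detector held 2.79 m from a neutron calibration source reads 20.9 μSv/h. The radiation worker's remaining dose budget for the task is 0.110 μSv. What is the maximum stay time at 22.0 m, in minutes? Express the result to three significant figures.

Intensity scales as (d₁/d₂)², so rate at 22.0 m:
20.9 × (2.79/22.0)² = 20.9 × 0.01608 = 0.3361 μSv/h.
Stay time = 0.110 μSv ÷ 0.3361 μSv/h = 0.3273 h = 19.64 min.

19.6 min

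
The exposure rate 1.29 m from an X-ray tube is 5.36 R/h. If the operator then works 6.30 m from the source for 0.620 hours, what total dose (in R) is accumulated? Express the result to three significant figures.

Intensity scales as (d₁/d₂)², so rate at 6.30 m:
(1.29/6.30)² = 0.04193, so 5.36 × 0.04193 = 0.2247 R/h.
Dose = rate × time = 0.2247 R/h × 0.6200 h = 0.1393 R.

0.139 R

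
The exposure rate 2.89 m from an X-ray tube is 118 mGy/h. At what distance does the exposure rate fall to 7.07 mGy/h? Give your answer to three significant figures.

Applying the 1/r² law, d₂ = d₁·√(I₁/I₂).
I₁/I₂ = 118/7.07 = 16.69, so d₂ = 2.89 × √16.69 = 11.81 m.

11.8 m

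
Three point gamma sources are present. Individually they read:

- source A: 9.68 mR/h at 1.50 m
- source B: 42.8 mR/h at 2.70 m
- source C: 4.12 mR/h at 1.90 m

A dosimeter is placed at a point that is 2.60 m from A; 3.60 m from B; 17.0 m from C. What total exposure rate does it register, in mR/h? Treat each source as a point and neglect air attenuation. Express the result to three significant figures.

By superposition, sum each source's inverse-square contribution:
A: 9.68 × (1.50/2.60)² = 3.222 mR/h
B: 42.8 × (2.70/3.60)² = 24.07 mR/h
C: 4.12 × (1.90/17.0)² = 0.05146 mR/h
Total = 3.222 + 24.07 + 0.05146 = 27.34 mR/h.

27.3 mR/h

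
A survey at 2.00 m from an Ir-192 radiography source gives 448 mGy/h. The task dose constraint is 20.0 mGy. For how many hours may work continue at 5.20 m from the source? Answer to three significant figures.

Since intensity falls as 1/r², rate at 5.20 m:
(2.00/5.20)² = 0.1479, so 448 × 0.1479 = 66.26 mGy/h.
Stay time = 20.0 mGy ÷ 66.26 mGy/h = 0.3018 h.

0.302 h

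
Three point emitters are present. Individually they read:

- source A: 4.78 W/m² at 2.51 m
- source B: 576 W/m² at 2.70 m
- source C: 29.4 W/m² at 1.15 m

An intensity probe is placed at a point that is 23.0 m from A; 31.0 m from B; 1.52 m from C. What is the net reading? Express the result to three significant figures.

21.3 W/m²

By superposition, sum each source's inverse-square contribution:
A: 4.78 × (2.51/23.0)² = 0.05693 W/m²
B: 576 × (2.70/31.0)² = 4.369 W/m²
C: 29.4 × (1.15/1.52)² = 16.83 W/m²
Total = 0.05693 + 4.369 + 16.83 = 21.26 W/m².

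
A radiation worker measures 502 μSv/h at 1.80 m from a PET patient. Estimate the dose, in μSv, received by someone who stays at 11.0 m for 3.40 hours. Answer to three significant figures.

45.7 μSv

Intensity scales as (d₁/d₂)², so rate at 11.0 m:
(1.80/11.0)² = 0.02678, so 502 × 0.02678 = 13.44 μSv/h.
Dose = rate × time = 13.44 μSv/h × 3.400 h = 45.70 μSv.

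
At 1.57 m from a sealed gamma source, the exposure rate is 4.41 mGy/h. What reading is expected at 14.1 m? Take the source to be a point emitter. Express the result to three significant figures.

0.0547 mGy/h

Using I₁d₁² = I₂d₂², the rate at 14.1 m is
4.41 × (1.57/14.1)² = 4.41 × 0.01240 = 0.05468 mGy/h.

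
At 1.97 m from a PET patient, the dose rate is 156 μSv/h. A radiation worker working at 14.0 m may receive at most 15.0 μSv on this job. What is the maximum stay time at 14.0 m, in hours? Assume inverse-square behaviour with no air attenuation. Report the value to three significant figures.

4.86 h

Since intensity falls as 1/r², rate at 14.0 m:
156 × (1.97/14.0)² = 156 × 0.01980 = 3.089 μSv/h.
Stay time = 15.0 μSv ÷ 3.089 μSv/h = 4.856 h.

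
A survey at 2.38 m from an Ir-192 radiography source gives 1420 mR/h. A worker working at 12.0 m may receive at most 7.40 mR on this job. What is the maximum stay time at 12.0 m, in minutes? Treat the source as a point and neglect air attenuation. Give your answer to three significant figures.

7.95 min

By the inverse-square law, rate at 12.0 m:
(2.38/12.0)² = 0.03934, so 1420 × 0.03934 = 55.86 mR/h.
Stay time = 7.40 mR ÷ 55.86 mR/h = 0.1325 h = 7.950 min.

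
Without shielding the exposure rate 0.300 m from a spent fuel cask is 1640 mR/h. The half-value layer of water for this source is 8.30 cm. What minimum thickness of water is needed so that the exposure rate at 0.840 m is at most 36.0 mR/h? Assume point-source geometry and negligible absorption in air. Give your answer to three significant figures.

At 0.840 m, distance alone gives (0.300/0.840)² = 0.1276, so 1640 × 0.1276 = 209.3 mR/h.
Further attenuation needed: 209.3/36.0 = 5.814.
n = log₂(5.814) = 2.540 half-value layers.
Thickness = 2.540 × 8.30 cm = 21.08 cm.

21.1 cm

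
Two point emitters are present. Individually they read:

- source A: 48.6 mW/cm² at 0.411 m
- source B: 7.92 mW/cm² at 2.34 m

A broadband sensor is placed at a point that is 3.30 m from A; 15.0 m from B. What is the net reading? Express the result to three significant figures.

0.947 mW/cm²

By superposition, sum each source's inverse-square contribution:
A: 48.6 × (0.411/3.30)² = 0.7539 mW/cm²
B: 7.92 × (2.34/15.0)² = 0.1927 mW/cm²
Total = 0.7539 + 0.1927 = 0.9466 mW/cm².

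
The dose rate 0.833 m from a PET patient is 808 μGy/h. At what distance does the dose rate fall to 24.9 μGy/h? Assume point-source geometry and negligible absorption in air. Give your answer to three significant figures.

Intensity scales as (d₁/d₂)², so d₂ = d₁·√(I₁/I₂).
I₁/I₂ = 808/24.9 = 32.45, so d₂ = 0.833 × √32.45 = 4.745 m.

4.75 m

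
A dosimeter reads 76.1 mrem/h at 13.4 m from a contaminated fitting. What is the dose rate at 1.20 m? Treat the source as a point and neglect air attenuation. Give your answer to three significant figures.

Intensity scales as (d₁/d₂)², so the rate at 1.20 m is
(13.4/1.20)² = 124.7, so 76.1 × 124.7 = 9490 mrem/h.

9490 mrem/h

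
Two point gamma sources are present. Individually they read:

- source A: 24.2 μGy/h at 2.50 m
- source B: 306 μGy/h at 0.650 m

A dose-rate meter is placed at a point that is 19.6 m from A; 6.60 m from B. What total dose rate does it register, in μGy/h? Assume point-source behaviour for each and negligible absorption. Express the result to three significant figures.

3.36 μGy/h

Each source contributes Iᵢ·(dᵢ/rᵢ)²; contributions add.
A: 24.2 × (2.50/19.6)² = 0.3937 μGy/h
B: 306 × (0.650/6.60)² = 2.968 μGy/h
Total = 0.3937 + 2.968 = 3.362 μGy/h.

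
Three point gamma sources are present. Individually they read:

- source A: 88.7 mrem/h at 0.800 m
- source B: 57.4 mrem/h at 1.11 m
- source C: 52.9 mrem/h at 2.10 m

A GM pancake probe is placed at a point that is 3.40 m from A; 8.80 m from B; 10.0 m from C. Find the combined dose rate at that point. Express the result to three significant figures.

8.16 mrem/h

By superposition, sum each source's inverse-square contribution:
A: 88.7 × (0.800/3.40)² = 4.911 mrem/h
B: 57.4 × (1.11/8.80)² = 0.9133 mrem/h
C: 52.9 × (2.10/10.0)² = 2.333 mrem/h
Total = 4.911 + 0.9133 + 2.333 = 8.157 mrem/h.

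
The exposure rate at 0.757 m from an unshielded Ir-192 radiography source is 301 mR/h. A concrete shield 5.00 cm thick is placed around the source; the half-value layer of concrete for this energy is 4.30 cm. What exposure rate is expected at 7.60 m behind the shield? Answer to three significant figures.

Distance alone: (0.757/7.60)² = 0.009921, so 301 × 0.009921 = 2.986 mR/h.
Shield: 5.00/4.30 = 1.163 half-value layers → attenuation 2^(−1.163) = 0.4466.
Combined: 2.986 × 0.4466 = 1.334 mR/h.

1.33 mR/h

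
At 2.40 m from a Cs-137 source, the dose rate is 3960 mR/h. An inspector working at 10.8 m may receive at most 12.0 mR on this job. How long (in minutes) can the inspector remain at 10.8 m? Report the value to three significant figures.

3.68 min

Intensity scales as (d₁/d₂)², so rate at 10.8 m:
(2.40/10.8)² = 0.04938, so 3960 × 0.04938 = 195.5 mR/h.
Stay time = 12.0 mR ÷ 195.5 mR/h = 0.06138 h = 3.683 min.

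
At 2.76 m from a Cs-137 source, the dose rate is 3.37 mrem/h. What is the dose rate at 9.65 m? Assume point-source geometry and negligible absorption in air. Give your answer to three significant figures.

Intensity scales as (d₁/d₂)², so the rate at 9.65 m is
(2.76/9.65)² = 0.08180, so 3.37 × 0.08180 = 0.2757 mrem/h.

0.276 mrem/h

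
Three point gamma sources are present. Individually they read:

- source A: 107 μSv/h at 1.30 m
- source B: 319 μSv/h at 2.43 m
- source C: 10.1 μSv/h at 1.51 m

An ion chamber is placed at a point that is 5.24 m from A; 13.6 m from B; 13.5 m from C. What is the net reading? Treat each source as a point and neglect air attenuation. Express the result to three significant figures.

Each source contributes Iᵢ·(dᵢ/rᵢ)²; contributions add.
A: 107 × (1.30/5.24)² = 6.586 μSv/h
B: 319 × (2.43/13.6)² = 10.18 μSv/h
C: 10.1 × (1.51/13.5)² = 0.1264 μSv/h
Total = 6.586 + 10.18 + 0.1264 = 16.89 μSv/h.

16.9 μSv/h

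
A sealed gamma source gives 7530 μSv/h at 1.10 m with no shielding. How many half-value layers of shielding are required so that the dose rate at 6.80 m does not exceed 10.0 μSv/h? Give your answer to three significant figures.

4.30 half-value layers

At 6.80 m, distance alone gives 7530 × (1.10/6.80)² = 7530 × 0.02617 = 197.1 μSv/h.
Further attenuation needed: 197.1/10.0 = 19.71.
n = log₂(19.71) = 4.301 half-value layers.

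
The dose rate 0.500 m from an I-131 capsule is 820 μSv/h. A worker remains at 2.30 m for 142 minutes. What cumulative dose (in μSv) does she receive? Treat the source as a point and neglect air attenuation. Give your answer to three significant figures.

Intensity scales as (d₁/d₂)², so rate at 2.30 m:
(0.500/2.30)² = 0.04726, so 820 × 0.04726 = 38.75 μSv/h.
Dose = rate × time = 38.75 μSv/h × 2.367 h = 91.72 μSv.

91.7 μSv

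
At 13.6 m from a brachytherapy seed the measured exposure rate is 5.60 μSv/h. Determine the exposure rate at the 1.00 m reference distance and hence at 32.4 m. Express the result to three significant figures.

1040 μSv/h; 0.987 μSv/h

Using I₁d₁² = I₂d₂²,
At 1.00 m: 5.60 × (13.6/1.00)² = 5.60 × 185.0 = 1036 μSv/h
At 32.4 m: (1.00/32.4)² = 0.0009526, so 1036 × 0.0009526 = 0.9869 μSv/h.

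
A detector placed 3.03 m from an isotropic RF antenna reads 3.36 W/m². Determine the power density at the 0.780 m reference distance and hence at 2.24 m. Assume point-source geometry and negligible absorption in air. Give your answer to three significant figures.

Using I₁d₁² = I₂d₂²,
At 0.780 m: (3.03/0.780)² = 15.09, so 3.36 × 15.09 = 50.70 W/m²
At 2.24 m: 50.70 × (0.780/2.24)² = 50.70 × 0.1213 = 6.150 W/m².

50.7 W/m²; 6.15 W/m²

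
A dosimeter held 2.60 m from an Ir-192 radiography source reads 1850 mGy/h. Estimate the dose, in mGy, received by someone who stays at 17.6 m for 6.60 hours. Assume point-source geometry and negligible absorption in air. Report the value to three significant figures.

266 mGy

Intensity scales as (d₁/d₂)², so rate at 17.6 m:
(2.60/17.6)² = 0.02182, so 1850 × 0.02182 = 40.37 mGy/h.
Dose = rate × time = 40.37 mGy/h × 6.600 h = 266.4 mGy.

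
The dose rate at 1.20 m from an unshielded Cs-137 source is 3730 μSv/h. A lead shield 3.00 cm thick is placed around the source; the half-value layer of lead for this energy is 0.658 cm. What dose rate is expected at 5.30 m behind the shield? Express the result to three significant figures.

8.11 μSv/h

Distance alone: 3730 × (1.20/5.30)² = 3730 × 0.05126 = 191.2 μSv/h.
Shield: 3.00/0.658 = 4.559 half-value layers → attenuation 2^(−4.559) = 0.04242.
Combined: 191.2 × 0.04242 = 8.111 μSv/h.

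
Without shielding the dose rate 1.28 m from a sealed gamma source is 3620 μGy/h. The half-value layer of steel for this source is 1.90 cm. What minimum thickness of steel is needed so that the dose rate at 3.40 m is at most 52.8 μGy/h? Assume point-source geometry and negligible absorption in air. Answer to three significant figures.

6.23 cm

At 3.40 m, distance alone gives 3620 × (1.28/3.40)² = 3620 × 0.1417 = 513.0 μGy/h.
Further attenuation needed: 513.0/52.8 = 9.716.
n = log₂(9.716) = 3.280 half-value layers.
Thickness = 3.280 × 1.90 cm = 6.232 cm.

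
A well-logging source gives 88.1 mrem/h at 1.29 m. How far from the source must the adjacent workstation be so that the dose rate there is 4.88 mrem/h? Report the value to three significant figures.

Intensity scales as (d₁/d₂)², so d₂ = d₁·√(I₁/I₂).
I₁/I₂ = 88.1/4.88 = 18.05, so d₂ = 1.29 × √18.05 = 5.481 m.

5.48 m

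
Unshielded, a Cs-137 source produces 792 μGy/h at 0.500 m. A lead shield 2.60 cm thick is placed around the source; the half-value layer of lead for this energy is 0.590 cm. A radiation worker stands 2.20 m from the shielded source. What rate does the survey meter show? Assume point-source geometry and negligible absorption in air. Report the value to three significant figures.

Distance alone: (0.500/2.20)² = 0.05165, so 792 × 0.05165 = 40.91 μGy/h.
Shield: 2.60/0.590 = 4.407 half-value layers → attenuation 2^(−4.407) = 0.04714.
Combined: 40.91 × 0.04714 = 1.928 μGy/h.

1.93 μGy/h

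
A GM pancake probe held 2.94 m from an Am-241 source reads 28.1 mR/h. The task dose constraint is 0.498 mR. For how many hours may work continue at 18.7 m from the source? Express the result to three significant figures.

Applying the 1/r² law, rate at 18.7 m:
(2.94/18.7)² = 0.02472, so 28.1 × 0.02472 = 0.6946 mR/h.
Stay time = 0.498 mR ÷ 0.6946 mR/h = 0.7170 h.

0.717 h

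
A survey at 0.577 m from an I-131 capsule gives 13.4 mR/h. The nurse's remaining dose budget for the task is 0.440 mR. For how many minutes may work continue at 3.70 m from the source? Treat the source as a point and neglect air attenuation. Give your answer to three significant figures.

81.0 min

By the inverse-square law, rate at 3.70 m:
13.4 × (0.577/3.70)² = 13.4 × 0.02432 = 0.3259 mR/h.
Stay time = 0.440 mR ÷ 0.3259 mR/h = 1.350 h = 81.00 min.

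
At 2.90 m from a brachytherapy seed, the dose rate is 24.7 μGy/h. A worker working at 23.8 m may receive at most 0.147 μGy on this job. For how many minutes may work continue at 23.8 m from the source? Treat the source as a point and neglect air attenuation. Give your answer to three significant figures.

Intensity scales as (d₁/d₂)², so rate at 23.8 m:
24.7 × (2.90/23.8)² = 24.7 × 0.01485 = 0.3668 μGy/h.
Stay time = 0.147 μGy ÷ 0.3668 μGy/h = 0.4008 h = 24.05 min.

24.1 min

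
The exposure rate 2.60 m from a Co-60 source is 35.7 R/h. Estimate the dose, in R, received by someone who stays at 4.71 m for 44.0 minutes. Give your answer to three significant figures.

By the inverse-square law, rate at 4.71 m:
(2.60/4.71)² = 0.3047, so 35.7 × 0.3047 = 10.88 R/h.
Dose = rate × time = 10.88 R/h × 0.7333 h = 7.978 R.

7.98 R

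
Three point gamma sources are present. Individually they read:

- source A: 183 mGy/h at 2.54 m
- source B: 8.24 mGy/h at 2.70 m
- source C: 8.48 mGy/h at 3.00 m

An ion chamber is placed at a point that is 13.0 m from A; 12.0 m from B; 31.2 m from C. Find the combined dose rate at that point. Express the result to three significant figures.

7.48 mGy/h

By superposition, sum each source's inverse-square contribution:
A: 183 × (2.54/13.0)² = 6.986 mGy/h
B: 8.24 × (2.70/12.0)² = 0.4172 mGy/h
C: 8.48 × (3.00/31.2)² = 0.07840 mGy/h
Total = 6.986 + 0.4172 + 0.07840 = 7.482 mGy/h.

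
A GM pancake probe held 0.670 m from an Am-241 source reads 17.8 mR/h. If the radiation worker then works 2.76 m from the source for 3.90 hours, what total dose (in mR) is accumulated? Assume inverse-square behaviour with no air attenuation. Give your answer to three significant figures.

4.09 mR

By the inverse-square law, rate at 2.76 m:
17.8 × (0.670/2.76)² = 17.8 × 0.05893 = 1.049 mR/h.
Dose = rate × time = 1.049 mR/h × 3.900 h = 4.091 mR.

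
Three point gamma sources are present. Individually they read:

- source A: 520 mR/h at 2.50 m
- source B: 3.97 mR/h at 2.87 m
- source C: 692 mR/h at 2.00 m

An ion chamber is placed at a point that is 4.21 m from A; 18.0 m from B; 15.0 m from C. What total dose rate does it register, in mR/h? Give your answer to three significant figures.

196 mR/h

By superposition, sum each source's inverse-square contribution:
A: 520 × (2.50/4.21)² = 183.4 mR/h
B: 3.97 × (2.87/18.0)² = 0.1009 mR/h
C: 692 × (2.00/15.0)² = 12.30 mR/h
Total = 183.4 + 0.1009 + 12.30 = 195.8 mR/h.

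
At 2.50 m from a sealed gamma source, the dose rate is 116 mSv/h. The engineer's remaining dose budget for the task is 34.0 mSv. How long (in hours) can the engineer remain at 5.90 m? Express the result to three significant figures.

1.63 h

Using I₁d₁² = I₂d₂², rate at 5.90 m:
116 × (2.50/5.90)² = 116 × 0.1795 = 20.82 mSv/h.
Stay time = 34.0 mSv ÷ 20.82 mSv/h = 1.633 h.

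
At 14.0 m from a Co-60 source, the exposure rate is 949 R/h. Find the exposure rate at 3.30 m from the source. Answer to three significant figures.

17100 R/h

Since intensity falls as 1/r², the rate at 3.30 m is
(14.0/3.30)² = 18.00, so 949 × 18.00 = 17080 R/h.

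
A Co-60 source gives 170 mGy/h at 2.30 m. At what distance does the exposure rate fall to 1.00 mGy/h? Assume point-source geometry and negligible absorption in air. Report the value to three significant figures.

Since intensity falls as 1/r², d₂ = d₁·√(I₁/I₂).
I₁/I₂ = 170/1.00 = 170.0, so d₂ = 2.30 × √170.0 = 29.99 m.

30.0 m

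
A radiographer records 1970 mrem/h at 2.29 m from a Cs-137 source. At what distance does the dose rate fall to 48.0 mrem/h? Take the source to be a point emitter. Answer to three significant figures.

Using I₁d₁² = I₂d₂², d₂ = d₁·√(I₁/I₂).
I₁/I₂ = 1970/48.0 = 41.04, so d₂ = 2.29 × √41.04 = 14.67 m.

14.7 m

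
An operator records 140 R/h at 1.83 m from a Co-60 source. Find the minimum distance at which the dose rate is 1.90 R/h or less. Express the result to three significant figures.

15.7 m

Since intensity falls as 1/r², d₂ = d₁·√(I₁/I₂).
I₁/I₂ = 140/1.90 = 73.68, so d₂ = 1.83 × √73.68 = 15.71 m.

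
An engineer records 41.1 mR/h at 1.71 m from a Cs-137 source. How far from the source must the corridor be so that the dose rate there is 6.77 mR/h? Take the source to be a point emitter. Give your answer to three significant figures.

Intensity scales as (d₁/d₂)², so d₂ = d₁·√(I₁/I₂).
I₁/I₂ = 41.1/6.77 = 6.071, so d₂ = 1.71 × √6.071 = 4.213 m.

4.21 m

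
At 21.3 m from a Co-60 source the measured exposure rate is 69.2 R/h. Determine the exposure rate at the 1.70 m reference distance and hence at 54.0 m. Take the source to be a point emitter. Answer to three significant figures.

10900 R/h; 10.8 R/h

Using I₁d₁² = I₂d₂²,
At 1.70 m: (21.3/1.70)² = 157.0, so 69.2 × 157.0 = 10860 R/h
At 54.0 m: (1.70/54.0)² = 0.0009911, so 10860 × 0.0009911 = 10.76 R/h.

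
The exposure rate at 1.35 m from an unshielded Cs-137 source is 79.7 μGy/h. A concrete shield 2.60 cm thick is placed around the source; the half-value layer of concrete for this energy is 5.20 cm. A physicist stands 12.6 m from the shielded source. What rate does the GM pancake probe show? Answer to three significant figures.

0.647 μGy/h

Distance alone: (1.35/12.6)² = 0.01148, so 79.7 × 0.01148 = 0.9150 μGy/h.
Shield: 2.60/5.20 = 0.5000 half-value layers → attenuation 2^(−0.5000) = 0.7071.
Combined: 0.9150 × 0.7071 = 0.6470 μGy/h.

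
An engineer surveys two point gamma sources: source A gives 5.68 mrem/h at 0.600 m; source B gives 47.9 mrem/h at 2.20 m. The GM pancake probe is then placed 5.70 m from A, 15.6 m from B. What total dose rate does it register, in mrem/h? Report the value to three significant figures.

Each source contributes Iᵢ·(dᵢ/rᵢ)²; contributions add.
A: 5.68 × (0.600/5.70)² = 0.06294 mrem/h
B: 47.9 × (2.20/15.6)² = 0.9526 mrem/h
Total = 0.06294 + 0.9526 = 1.016 mrem/h.

1.02 mrem/h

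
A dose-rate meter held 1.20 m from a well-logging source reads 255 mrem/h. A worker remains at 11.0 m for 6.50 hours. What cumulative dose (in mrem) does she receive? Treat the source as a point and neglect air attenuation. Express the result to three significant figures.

Applying the 1/r² law, rate at 11.0 m:
(1.20/11.0)² = 0.01190, so 255 × 0.01190 = 3.035 mrem/h.
Dose = rate × time = 3.035 mrem/h × 6.500 h = 19.73 mrem.

19.7 mrem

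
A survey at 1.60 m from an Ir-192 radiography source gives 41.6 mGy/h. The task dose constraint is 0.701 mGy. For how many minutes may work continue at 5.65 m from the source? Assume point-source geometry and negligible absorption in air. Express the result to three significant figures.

12.6 min

Since intensity falls as 1/r², rate at 5.65 m:
41.6 × (1.60/5.65)² = 41.6 × 0.08019 = 3.336 mGy/h.
Stay time = 0.701 mGy ÷ 3.336 mGy/h = 0.2101 h = 12.61 min.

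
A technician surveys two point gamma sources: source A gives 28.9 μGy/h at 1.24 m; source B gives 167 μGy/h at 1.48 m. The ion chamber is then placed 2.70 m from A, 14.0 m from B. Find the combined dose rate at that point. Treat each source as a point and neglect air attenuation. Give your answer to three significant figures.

7.96 μGy/h

Each source contributes Iᵢ·(dᵢ/rᵢ)²; contributions add.
A: 28.9 × (1.24/2.70)² = 6.096 μGy/h
B: 167 × (1.48/14.0)² = 1.866 μGy/h
Total = 6.096 + 1.866 = 7.962 μGy/h.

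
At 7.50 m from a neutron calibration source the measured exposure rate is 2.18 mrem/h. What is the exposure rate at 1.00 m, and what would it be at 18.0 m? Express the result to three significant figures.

123 mrem/h; 0.378 mrem/h

Using I₁d₁² = I₂d₂²,
At 1.00 m: (7.50/1.00)² = 56.25, so 2.18 × 56.25 = 122.6 mrem/h
At 18.0 m: (1.00/18.0)² = 0.003086, so 122.6 × 0.003086 = 0.3783 mrem/h.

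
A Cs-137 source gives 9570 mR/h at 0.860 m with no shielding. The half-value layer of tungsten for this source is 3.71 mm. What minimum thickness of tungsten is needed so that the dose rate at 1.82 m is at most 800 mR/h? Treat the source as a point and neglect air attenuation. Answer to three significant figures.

At 1.82 m, distance alone gives 9570 × (0.860/1.82)² = 9570 × 0.2233 = 2137 mR/h.
Further attenuation needed: 2137/800 = 2.671.
n = log₂(2.671) = 1.417 half-value layers.
Thickness = 1.417 × 3.71 mm = 5.257 mm.

5.26 mm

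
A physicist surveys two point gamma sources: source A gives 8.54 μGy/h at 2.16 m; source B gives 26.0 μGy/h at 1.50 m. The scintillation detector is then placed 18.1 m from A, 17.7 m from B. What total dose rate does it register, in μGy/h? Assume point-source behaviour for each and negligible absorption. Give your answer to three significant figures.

0.308 μGy/h

By superposition, sum each source's inverse-square contribution:
A: 8.54 × (2.16/18.1)² = 0.1216 μGy/h
B: 26.0 × (1.50/17.7)² = 0.1867 μGy/h
Total = 0.1216 + 0.1867 = 0.3083 μGy/h.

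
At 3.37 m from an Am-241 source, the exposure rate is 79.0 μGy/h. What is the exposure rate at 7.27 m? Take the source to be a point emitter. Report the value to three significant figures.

17.0 μGy/h

Applying the 1/r² law, the rate at 7.27 m is
79.0 × (3.37/7.27)² = 79.0 × 0.2149 = 16.98 μGy/h.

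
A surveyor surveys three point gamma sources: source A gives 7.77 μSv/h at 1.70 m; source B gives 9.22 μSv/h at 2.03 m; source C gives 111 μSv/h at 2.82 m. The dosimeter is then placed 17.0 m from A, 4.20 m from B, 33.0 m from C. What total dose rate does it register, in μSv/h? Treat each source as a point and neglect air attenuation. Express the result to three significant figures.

3.04 μSv/h

By superposition, sum each source's inverse-square contribution:
A: 7.77 × (1.70/17.0)² = 0.07770 μSv/h
B: 9.22 × (2.03/4.20)² = 2.154 μSv/h
C: 111 × (2.82/33.0)² = 0.8106 μSv/h
Total = 0.07770 + 2.154 + 0.8106 = 3.042 μSv/h.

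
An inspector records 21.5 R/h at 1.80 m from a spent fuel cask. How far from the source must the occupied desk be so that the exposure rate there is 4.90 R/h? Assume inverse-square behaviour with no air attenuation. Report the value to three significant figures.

Using I₁d₁² = I₂d₂², d₂ = d₁·√(I₁/I₂).
I₁/I₂ = 21.5/4.90 = 4.388, so d₂ = 1.80 × √4.388 = 3.771 m.

3.77 m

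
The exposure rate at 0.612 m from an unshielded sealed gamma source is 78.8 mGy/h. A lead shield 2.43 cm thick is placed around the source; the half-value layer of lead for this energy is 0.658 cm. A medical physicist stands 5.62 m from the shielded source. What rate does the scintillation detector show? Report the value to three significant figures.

0.0723 mGy/h

Distance alone: (0.612/5.62)² = 0.01186, so 78.8 × 0.01186 = 0.9346 mGy/h.
Shield: 2.43/0.658 = 3.693 half-value layers → attenuation 2^(−3.693) = 0.07732.
Combined: 0.9346 × 0.07732 = 0.07226 mGy/h.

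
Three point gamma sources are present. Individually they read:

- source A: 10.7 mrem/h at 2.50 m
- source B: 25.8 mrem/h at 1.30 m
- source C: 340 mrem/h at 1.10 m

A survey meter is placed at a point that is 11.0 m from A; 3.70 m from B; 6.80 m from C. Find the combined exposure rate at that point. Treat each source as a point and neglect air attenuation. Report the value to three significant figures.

Each source contributes Iᵢ·(dᵢ/rᵢ)²; contributions add.
A: 10.7 × (2.50/11.0)² = 0.5527 mrem/h
B: 25.8 × (1.30/3.70)² = 3.185 mrem/h
C: 340 × (1.10/6.80)² = 8.897 mrem/h
Total = 0.5527 + 3.185 + 8.897 = 12.63 mrem/h.

12.6 mrem/h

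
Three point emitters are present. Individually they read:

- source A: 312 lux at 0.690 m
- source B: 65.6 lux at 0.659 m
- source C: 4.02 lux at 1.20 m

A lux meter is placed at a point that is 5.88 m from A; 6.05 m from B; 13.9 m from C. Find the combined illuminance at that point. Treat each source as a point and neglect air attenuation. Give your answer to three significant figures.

5.10 lux

Each source contributes Iᵢ·(dᵢ/rᵢ)²; contributions add.
A: 312 × (0.690/5.88)² = 4.296 lux
B: 65.6 × (0.659/6.05)² = 0.7783 lux
C: 4.02 × (1.20/13.9)² = 0.02996 lux
Total = 4.296 + 0.7783 + 0.02996 = 5.104 lux.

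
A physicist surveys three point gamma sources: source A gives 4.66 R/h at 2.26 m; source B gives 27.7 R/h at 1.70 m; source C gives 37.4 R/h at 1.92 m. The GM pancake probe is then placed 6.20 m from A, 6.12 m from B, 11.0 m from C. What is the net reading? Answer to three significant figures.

Each source contributes Iᵢ·(dᵢ/rᵢ)²; contributions add.
A: 4.66 × (2.26/6.20)² = 0.6192 R/h
B: 27.7 × (1.70/6.12)² = 2.137 R/h
C: 37.4 × (1.92/11.0)² = 1.139 R/h
Total = 0.6192 + 2.137 + 1.139 = 3.895 R/h.

3.90 R/h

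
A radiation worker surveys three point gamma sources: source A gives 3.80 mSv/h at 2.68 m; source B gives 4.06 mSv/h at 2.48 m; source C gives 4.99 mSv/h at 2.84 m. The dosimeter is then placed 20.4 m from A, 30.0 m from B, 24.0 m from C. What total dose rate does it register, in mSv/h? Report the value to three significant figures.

0.163 mSv/h

By superposition, sum each source's inverse-square contribution:
A: 3.80 × (2.68/20.4)² = 0.06558 mSv/h
B: 4.06 × (2.48/30.0)² = 0.02775 mSv/h
C: 4.99 × (2.84/24.0)² = 0.06987 mSv/h
Total = 0.06558 + 0.02775 + 0.06987 = 0.1632 mSv/h.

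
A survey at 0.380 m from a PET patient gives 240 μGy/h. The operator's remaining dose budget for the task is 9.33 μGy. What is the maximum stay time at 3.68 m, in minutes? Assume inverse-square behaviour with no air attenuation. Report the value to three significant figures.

219 min

Applying the 1/r² law, rate at 3.68 m:
(0.380/3.68)² = 0.01066, so 240 × 0.01066 = 2.558 μGy/h.
Stay time = 9.33 μGy ÷ 2.558 μGy/h = 3.647 h = 218.8 min.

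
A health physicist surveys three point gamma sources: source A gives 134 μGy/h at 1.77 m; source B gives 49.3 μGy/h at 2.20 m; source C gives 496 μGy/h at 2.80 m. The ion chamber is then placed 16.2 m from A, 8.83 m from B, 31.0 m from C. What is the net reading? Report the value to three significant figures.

Each source contributes Iᵢ·(dᵢ/rᵢ)²; contributions add.
A: 134 × (1.77/16.2)² = 1.600 μGy/h
B: 49.3 × (2.20/8.83)² = 3.060 μGy/h
C: 496 × (2.80/31.0)² = 4.046 μGy/h
Total = 1.600 + 3.060 + 4.046 = 8.706 μGy/h.

8.71 μGy/h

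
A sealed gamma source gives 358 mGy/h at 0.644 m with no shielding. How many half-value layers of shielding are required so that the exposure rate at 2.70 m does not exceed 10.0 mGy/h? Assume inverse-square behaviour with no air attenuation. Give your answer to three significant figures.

1.03 half-value layers

At 2.70 m, distance alone gives 358 × (0.644/2.70)² = 358 × 0.05689 = 20.37 mGy/h.
Further attenuation needed: 20.37/10.0 = 2.037.
n = log₂(2.037) = 1.026 half-value layers.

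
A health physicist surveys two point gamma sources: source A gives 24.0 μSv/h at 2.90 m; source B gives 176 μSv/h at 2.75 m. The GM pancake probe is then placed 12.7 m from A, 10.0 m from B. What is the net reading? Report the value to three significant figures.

By superposition, sum each source's inverse-square contribution:
A: 24.0 × (2.90/12.7)² = 1.251 μSv/h
B: 176 × (2.75/10.0)² = 13.31 μSv/h
Total = 1.251 + 13.31 = 14.56 μSv/h.

14.6 μSv/h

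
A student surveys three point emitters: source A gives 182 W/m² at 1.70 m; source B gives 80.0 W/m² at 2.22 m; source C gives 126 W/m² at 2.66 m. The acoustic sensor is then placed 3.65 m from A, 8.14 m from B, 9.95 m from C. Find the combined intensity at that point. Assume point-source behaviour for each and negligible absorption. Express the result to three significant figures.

By superposition, sum each source's inverse-square contribution:
A: 182 × (1.70/3.65)² = 39.48 W/m²
B: 80.0 × (2.22/8.14)² = 5.950 W/m²
C: 126 × (2.66/9.95)² = 9.005 W/m²
Total = 39.48 + 5.950 + 9.005 = 54.43 W/m².

54.4 W/m²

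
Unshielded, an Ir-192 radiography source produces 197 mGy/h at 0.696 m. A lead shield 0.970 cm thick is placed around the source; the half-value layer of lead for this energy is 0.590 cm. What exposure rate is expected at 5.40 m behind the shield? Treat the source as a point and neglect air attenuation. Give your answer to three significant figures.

Distance alone: 197 × (0.696/5.40)² = 197 × 0.01661 = 3.272 mGy/h.
Shield: 0.970/0.590 = 1.644 half-value layers → attenuation 2^(−1.644) = 0.3200.
Combined: 3.272 × 0.3200 = 1.047 mGy/h.

1.05 mGy/h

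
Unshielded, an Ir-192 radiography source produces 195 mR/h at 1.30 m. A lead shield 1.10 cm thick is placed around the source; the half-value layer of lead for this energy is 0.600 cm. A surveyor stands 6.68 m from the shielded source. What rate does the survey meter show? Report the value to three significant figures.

2.07 mR/h

Distance alone: 195 × (1.30/6.68)² = 195 × 0.03787 = 7.385 mR/h.
Shield: 1.10/0.600 = 1.833 half-value layers → attenuation 2^(−1.833) = 0.2807.
Combined: 7.385 × 0.2807 = 2.073 mR/h.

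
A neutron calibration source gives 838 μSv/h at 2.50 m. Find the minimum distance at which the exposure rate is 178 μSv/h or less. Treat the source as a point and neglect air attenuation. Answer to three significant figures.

5.42 m

By the inverse-square law, d₂ = d₁·√(I₁/I₂).
I₁/I₂ = 838/178 = 4.708, so d₂ = 2.50 × √4.708 = 5.424 m.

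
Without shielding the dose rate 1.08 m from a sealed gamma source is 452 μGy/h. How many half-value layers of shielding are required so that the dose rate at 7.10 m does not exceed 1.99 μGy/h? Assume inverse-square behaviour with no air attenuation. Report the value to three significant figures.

At 7.10 m, distance alone gives (1.08/7.10)² = 0.02314, so 452 × 0.02314 = 10.46 μGy/h.
Further attenuation needed: 10.46/1.99 = 5.256.
n = log₂(5.256) = 2.394 half-value layers.

2.39 half-value layers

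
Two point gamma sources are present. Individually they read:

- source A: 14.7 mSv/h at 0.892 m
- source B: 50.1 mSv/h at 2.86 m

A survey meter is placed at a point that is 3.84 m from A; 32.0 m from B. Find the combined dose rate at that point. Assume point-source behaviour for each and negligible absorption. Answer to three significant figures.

Each source contributes Iᵢ·(dᵢ/rᵢ)²; contributions add.
A: 14.7 × (0.892/3.84)² = 0.7932 mSv/h
B: 50.1 × (2.86/32.0)² = 0.4002 mSv/h
Total = 0.7932 + 0.4002 = 1.193 mSv/h.

1.19 mSv/h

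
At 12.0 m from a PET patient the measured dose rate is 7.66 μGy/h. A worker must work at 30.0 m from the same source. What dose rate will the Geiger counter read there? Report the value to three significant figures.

Using I₁d₁² = I₂d₂², scaling from 12.0 m to 30.0 m:
(12.0/30.0)² = 0.1600, so 7.66 × 0.1600 = 1.226 μGy/h.

1.23 μGy/h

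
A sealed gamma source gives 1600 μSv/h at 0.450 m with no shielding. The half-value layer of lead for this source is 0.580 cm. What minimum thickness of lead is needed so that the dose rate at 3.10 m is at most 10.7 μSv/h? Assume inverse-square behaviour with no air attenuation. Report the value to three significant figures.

0.960 cm

At 3.10 m, distance alone gives (0.450/3.10)² = 0.02107, so 1600 × 0.02107 = 33.71 μSv/h.
Further attenuation needed: 33.71/10.7 = 3.150.
n = log₂(3.150) = 1.655 half-value layers.
Thickness = 1.655 × 0.580 cm = 0.9599 cm.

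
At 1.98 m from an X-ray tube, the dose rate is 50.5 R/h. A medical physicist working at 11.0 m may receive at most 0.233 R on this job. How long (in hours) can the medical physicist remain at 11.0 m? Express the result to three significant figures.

Using I₁d₁² = I₂d₂², rate at 11.0 m:
(1.98/11.0)² = 0.03240, so 50.5 × 0.03240 = 1.636 R/h.
Stay time = 0.233 R ÷ 1.636 R/h = 0.1424 h.

0.142 h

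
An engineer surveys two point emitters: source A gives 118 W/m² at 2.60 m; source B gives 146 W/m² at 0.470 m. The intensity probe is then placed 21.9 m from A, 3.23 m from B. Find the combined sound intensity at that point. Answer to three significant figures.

4.75 W/m²

By superposition, sum each source's inverse-square contribution:
A: 118 × (2.60/21.9)² = 1.663 W/m²
B: 146 × (0.470/3.23)² = 3.091 W/m²
Total = 1.663 + 3.091 = 4.754 W/m².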